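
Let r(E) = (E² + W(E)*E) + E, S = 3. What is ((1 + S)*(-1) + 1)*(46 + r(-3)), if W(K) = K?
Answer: -183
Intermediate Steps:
r(E) = E + 2*E² (r(E) = (E² + E*E) + E = (E² + E²) + E = 2*E² + E = E + 2*E²)
((1 + S)*(-1) + 1)*(46 + r(-3)) = ((1 + 3)*(-1) + 1)*(46 - 3*(1 + 2*(-3))) = (4*(-1) + 1)*(46 - 3*(1 - 6)) = (-4 + 1)*(46 - 3*(-5)) = -3*(46 + 15) = -3*61 = -183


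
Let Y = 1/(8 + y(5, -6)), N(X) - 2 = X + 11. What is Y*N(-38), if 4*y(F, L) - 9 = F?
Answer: -50/23 ≈ -2.1739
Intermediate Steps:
N(X) = 13 + X (N(X) = 2 + (X + 11) = 2 + (11 + X) = 13 + X)
y(F, L) = 9/4 + F/4
Y = 2/23 (Y = 1/(8 + (9/4 + (¼)*5)) = 1/(8 + (9/4 + 5/4)) = 1/(8 + 7/2) = 1/(23/2) = 2/23 ≈ 0.086957)
Y*N(-38) = 2*(13 - 38)/23 = (2/23)*(-25) = -50/23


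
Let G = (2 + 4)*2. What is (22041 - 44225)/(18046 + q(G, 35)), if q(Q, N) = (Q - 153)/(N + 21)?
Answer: -1242304/1010435 ≈ -1.2295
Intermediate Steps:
G = 12 (G = 6*2 = 12)
q(Q, N) = (-153 + Q)/(21 + N)
(22041 - 44225)/(18046 + q(G, 35)) = (22041 - 44225)/(18046 + (-153 + 12)/(21 + 35)) = -22184/(18046 - 141/56) = -22184/1010435/56 = -22184*56/1010435 = -1242304/1010435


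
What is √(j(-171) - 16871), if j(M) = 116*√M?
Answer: √(-16871 + 348*I*√19) ≈ 5.8333 + 130.02*I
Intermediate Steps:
√(j(-171) - 16871) = √(116*√(-171) - 16871) = √(116*(3*I*√19) - 16871) = √(348*I*√19 - 16871) = √(-16871 + 348*I*√19)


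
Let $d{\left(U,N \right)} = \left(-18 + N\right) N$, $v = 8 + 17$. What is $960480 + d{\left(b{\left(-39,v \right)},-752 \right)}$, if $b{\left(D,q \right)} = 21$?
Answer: $1539520$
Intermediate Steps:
$v = 25$
$d{\left(U,N \right)} = N \left(-18 + N\right)$
$960480 + d{\left(b{\left(-39,v \right)},-752 \right)} = 960480 - 752 \left(-18 - 752\right) = 960480 - -579040 = 960480 + 579040 = 1539520$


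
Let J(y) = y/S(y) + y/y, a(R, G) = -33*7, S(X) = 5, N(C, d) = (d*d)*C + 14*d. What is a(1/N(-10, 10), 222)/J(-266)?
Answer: 385/87 ≈ 4.4253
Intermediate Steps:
N(C, d) = 14*d + C*d**2 (N(C, d) = d**2*C + 14*d = C*d**2 + 14*d = 14*d + C*d**2)
a(R, G) = -231
J(y) = 1 + y/5 (J(y) = y/5 + y/y = y*(1/5) + 1 = y/5 + 1 = 1 + y/5)
a(1/N(-10, 10), 222)/J(-266) = -231/(1 + (1/5)*(-266)) = -231/(1 - 266/5) = -231/(-261/5) = -231*(-5/261) = 385/87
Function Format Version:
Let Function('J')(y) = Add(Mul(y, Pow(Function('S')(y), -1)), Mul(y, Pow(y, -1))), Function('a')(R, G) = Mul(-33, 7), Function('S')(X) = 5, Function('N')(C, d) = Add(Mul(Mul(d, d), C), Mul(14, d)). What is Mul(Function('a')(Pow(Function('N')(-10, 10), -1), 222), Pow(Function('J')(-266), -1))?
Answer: Rational(385, 87) ≈ 4.4253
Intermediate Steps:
Function('N')(C, d) = Add(Mul(14, d), Mul(C, Pow(d, 2))) (Function('N')(C, d) = Add(Mul(Pow(d, 2), C), Mul(14, d)) = Add(Mul(C, Pow(d, 2)), Mul(14, d)) = Add(Mul(14, d), Mul(C, Pow(d, 2))))
Function('a')(R, G) = -231
Function('J')(y) = Add(1, Mul(Rational(1, 5), y)) (Function('J')(y) = Add(Mul(y, Pow(5, -1)), Mul(y, Pow(y, -1))) = Add(Mul(y, Rational(1, 5)), 1) = Add(Mul(Rational(1, 5), y), 1) = Add(1, Mul(Rational(1, 5), y)))
Mul(Function('a')(Pow(Function('N')(-10, 10), -1), 222), Pow(Function('J')(-266), -1)) = Mul(-231, Pow(Add(1, Mul(Rational(1, 5), -266)), -1)) = Mul(-231, Pow(Add(1, Rational(-266, 5)), -1)) = Mul(-231, Pow(Rational(-261, 5), -1)) = Mul(-231, Rational(-5, 261)) = Rational(385, 87)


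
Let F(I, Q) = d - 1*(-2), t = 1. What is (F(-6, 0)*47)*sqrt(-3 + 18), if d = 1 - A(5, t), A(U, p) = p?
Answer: 94*sqrt(15) ≈ 364.06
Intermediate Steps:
d = 0 (d = 1 - 1*1 = 1 - 1 = 0)
F(I, Q) = 2 (F(I, Q) = 0 - 1*(-2) = 0 + 2 = 2)
(F(-6, 0)*47)*sqrt(-3 + 18) = (2*47)*sqrt(-3 + 18) = 94*sqrt(15)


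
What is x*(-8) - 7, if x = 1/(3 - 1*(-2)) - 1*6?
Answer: 197/5 ≈ 39.400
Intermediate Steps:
x = -29/5 (x = 1/(3 + 2) - 6 = 1/5 - 6 = -29/5 ≈ -5.8000)
x*(-8) - 7 = -29/5*(-8) - 7 = 232/5 - 7 = 197/5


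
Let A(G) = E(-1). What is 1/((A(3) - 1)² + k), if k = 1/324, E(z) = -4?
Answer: 324/8101 ≈ 0.039995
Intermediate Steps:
A(G) = -4
k = 1/324 ≈ 0.0030864
1/((A(3) - 1)² + k) = 1/((-4 - 1)² + 1/324) = 1/((-5)² + 1/324) = 1/(25 + 1/324) = 1/(8101/324) = 324/8101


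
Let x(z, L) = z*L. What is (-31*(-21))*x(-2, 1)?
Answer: -1302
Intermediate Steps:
x(z, L) = L*z
(-31*(-21))*x(-2, 1) = (-31*(-21))*(1*(-2)) = 651*(-2) = -1302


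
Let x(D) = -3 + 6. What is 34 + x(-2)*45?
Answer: 169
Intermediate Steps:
x(D) = 3
34 + x(-2)*45 = 34 + 3*45 = 34 + 135 = 169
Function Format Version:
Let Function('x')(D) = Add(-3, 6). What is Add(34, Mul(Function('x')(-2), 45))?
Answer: 169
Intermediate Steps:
Function('x')(D) = 3
Add(34, Mul(Function('x')(-2), 45)) = Add(34, Mul(3, 45)) = Add(34, 135) = 169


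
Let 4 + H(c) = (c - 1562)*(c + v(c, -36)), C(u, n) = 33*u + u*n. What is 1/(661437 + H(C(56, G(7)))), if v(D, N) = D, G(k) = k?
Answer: 1/3698873 ≈ 2.7035e-7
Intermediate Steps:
C(u, n) = 33*u + n*u
H(c) = -4 + 2*c*(-1562 + c) (H(c) = -4 + (c - 1562)*(c + c) = -4 + (-1562 + c)*(2*c) = -4 + 2*c*(-1562 + c))
1/(661437 + H(C(56, G(7)))) = 1/(661437 + (-4 - 174944*(33 + 7) + 2*(56*(33 + 7))²)) = 1/(661437 + (-4 - 174944*40 + 2*(56*40)²)) = 1/(661437 + (-4 - 3124*2240 + 2*2240²)) = 1/(661437 + (-4 - 6997760 + 2*5017600)) = 1/(661437 + (-4 - 6997760 + 10035200)) = 1/(661437 + 3037436) = 1/3698873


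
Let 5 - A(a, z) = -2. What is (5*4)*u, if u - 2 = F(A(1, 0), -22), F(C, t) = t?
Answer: -400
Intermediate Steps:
A(a, z) = 7 (A(a, z) = 5 - 1*(-2) = 5 + 2 = 7)
u = -20 (u = 2 - 22 = -20)
(5*4)*u = (5*4)*(-20) = 20*(-20) = -400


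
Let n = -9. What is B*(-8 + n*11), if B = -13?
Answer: 1391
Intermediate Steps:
B*(-8 + n*11) = -13*(-8 - 9*11) = -13*(-8 - 99) = -13*(-107) = 1391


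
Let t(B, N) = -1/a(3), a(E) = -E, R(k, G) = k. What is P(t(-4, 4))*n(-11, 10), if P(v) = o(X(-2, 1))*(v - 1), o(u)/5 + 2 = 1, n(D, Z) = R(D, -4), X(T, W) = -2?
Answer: -110/3 ≈ -36.667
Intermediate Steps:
n(D, Z) = D
o(u) = -5 (o(u) = -10 + 5*1 = -10 + 5 = -5)
t(B, N) = ⅓ (t(B, N) = -1/((-1*3)) = -1/(-3) = -1*(-⅓) = ⅓)
P(v) = 5 - 5*v (P(v) = -5*(v - 1) = -5*(-1 + v) = 5 - 5*v)
P(t(-4, 4))*n(-11, 10) = (5 - 5*⅓)*(-11) = (5 - 5/3)*(-11) = (10/3)*(-11) = -110/3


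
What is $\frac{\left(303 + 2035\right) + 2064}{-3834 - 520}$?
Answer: $- \frac{2201}{2177} \approx -1.011$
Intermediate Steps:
$\frac{\left(303 + 2035\right) + 2064}{-3834 - 520} = \frac{2338 + 2064}{-4354} = 4402 \left(- \frac{1}{4354}\right) = - \frac{2201}{2177}$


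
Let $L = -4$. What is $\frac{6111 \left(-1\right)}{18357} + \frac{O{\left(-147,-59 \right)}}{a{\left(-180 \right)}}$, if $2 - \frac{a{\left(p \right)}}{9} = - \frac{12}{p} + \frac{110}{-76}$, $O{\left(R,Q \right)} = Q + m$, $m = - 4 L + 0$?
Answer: $- \frac{61768127}{35373939} \approx -1.7461$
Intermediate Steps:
$m = 16$ ($m = \left(-4\right) \left(-4\right) + 0 = 16 + 0 = 16$)
$O{\left(R,Q \right)} = 16 + Q$ ($O{\left(R,Q \right)} = Q + 16 = 16 + Q$)
$a{\left(p \right)} = \frac{1179}{38} + \frac{108}{p}$ ($a{\left(p \right)} = 18 - 9 \left(- \frac{12}{p} + \frac{110}{-76}\right) = 18 - 9 \left(- \frac{12}{p} + 110 \left(- \frac{1}{76}\right)\right) = 18 - 9 \left(- \frac{12}{p} - \frac{55}{38}\right) = 18 - 9 \left(- \frac{55}{38} - \frac{12}{p}\right) = 18 + \left(\frac{495}{38} + \frac{108}{p}\right) = \frac{1179}{38} + \frac{108}{p}$)
$\frac{6111 \left(-1\right)}{18357} + \frac{O{\left(-147,-59 \right)}}{a{\left(-180 \right)}} = \frac{6111 \left(-1\right)}{18357} + \frac{16 - 59}{\frac{1179}{38} + \frac{108}{-180}} = \left(-6111\right) \frac{1}{18357} - \frac{43}{\frac{1179}{38} + 108 \left(- \frac{1}{180}\right)} = - \frac{2037}{6119} - \frac{43}{\frac{1179}{38} - \frac{3}{5}} = - \frac{2037}{6119} - \frac{43}{\frac{5781}{190}} = - \frac{2037}{6119} - \frac{8170}{5781} = - \frac{61768127}{35373939}$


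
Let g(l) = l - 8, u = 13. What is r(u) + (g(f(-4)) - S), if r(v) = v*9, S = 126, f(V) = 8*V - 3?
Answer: -52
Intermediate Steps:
f(V) = -3 + 8*V
g(l) = -8 + l
r(v) = 9*v
r(u) + (g(f(-4)) - S) = 9*13 + ((-8 + (-3 + 8*(-4))) - 1*126) = 117 + ((-8 + (-3 - 32)) - 126) = 117 + ((-8 - 35) - 126) = 117 + (-43 - 126) = 117 - 169 = -52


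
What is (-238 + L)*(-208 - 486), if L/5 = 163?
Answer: -400438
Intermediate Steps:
L = 815 (L = 5*163 = 815)
(-238 + L)*(-208 - 486) = (-238 + 815)*(-208 - 486) = 577*(-694) = -400438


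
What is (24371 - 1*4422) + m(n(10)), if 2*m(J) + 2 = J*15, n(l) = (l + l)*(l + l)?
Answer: 22948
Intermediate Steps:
n(l) = 4*l**2 (n(l) = (2*l)*(2*l) = 4*l**2)
m(J) = -1 + 15*J/2 (m(J) = -1 + (J*15)/2 = -1 + (15*J)/2 = -1 + 15*J/2)
(24371 - 1*4422) + m(n(10)) = (24371 - 1*4422) + (-1 + 15*(4*10**2)/2) = (24371 - 4422) + (-1 + 15*(4*100)/2) = 19949 + (-1 + (15/2)*400) = 19949 + (-1 + 3000) = 19949 + 2999 = 22948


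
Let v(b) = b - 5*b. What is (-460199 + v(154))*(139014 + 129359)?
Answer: -123670303995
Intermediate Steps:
v(b) = -4*b
(-460199 + v(154))*(139014 + 129359) = (-460199 - 4*154)*(139014 + 129359) = (-460199 - 616)*268373 = -460815*268373 = -123670303995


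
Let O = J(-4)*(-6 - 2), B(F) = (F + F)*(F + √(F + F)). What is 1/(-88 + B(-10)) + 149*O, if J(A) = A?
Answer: 6122119/1284 + 5*I*√5/2568 ≈ 4768.0 + 0.0043537*I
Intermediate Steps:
B(F) = 2*F*(F + √2*√F) (B(F) = (2*F)*(F + √(2*F)) = (2*F)*(F + √2*√F) = 2*F*(F + √2*√F))
O = 32 (O = -4*(-6 - 2) = -4*(-8) = 32)
1/(-88 + B(-10)) + 149*O = 1/(-88 + (2*(-10)² + 2*√2*(-10)^(3/2))) + 149*32 = 1/(-88 + (2*100 + 2*√2*(-10*I*√10))) + 4768 = 1/(-88 + (200 - 40*I*√5)) + 4768 = 1/(112 - 40*I*√5) + 4768 = 4768 + 1/(112 - 40*I*√5)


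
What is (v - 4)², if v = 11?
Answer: 49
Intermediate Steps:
(v - 4)² = (11 - 4)² = 7² = 49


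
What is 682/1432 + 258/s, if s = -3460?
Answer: 248783/619340 ≈ 0.40169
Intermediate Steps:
682/1432 + 258/s = 682/1432 + 258/(-3460) = 682*(1/1432) + 258*(-1/3460) = 341/716 - 129/1730 = 248783/619340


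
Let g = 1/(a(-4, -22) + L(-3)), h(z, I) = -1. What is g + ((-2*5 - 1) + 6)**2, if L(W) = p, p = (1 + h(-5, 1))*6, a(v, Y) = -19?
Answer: 474/19 ≈ 24.947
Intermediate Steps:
p = 0 (p = (1 - 1)*6 = 0*6 = 0)
L(W) = 0
g = -1/19 (g = 1/(-19 + 0) = 1/(-19) = -1/19 ≈ -0.052632)
g + ((-2*5 - 1) + 6)**2 = -1/19 + ((-2*5 - 1) + 6)**2 = -1/19 + ((-10 - 1) + 6)**2 = -1/19 + (-11 + 6)**2 = -1/19 + (-5)**2 = -1/19 + 25 = 474/19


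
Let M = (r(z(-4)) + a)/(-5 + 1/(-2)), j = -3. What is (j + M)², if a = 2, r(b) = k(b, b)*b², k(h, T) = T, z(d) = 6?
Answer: 219961/121 ≈ 1817.9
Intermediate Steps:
r(b) = b³ (r(b) = b*b² = b³)
M = -436/11 (M = (6³ + 2)/(-5 + 1/(-2)) = (216 + 2)/(-5 - ½) = 218/(-11/2) = 218*(-2/11) = -436/11 ≈ -39.636)
(j + M)² = (-3 - 436/11)² = (-469/11)² = 219961/121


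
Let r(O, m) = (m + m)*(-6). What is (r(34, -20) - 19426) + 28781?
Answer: 9595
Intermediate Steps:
r(O, m) = -12*m (r(O, m) = (2*m)*(-6) = -12*m)
(r(34, -20) - 19426) + 28781 = (-12*(-20) - 19426) + 28781 = (240 - 19426) + 28781 = -19186 + 28781 = 9595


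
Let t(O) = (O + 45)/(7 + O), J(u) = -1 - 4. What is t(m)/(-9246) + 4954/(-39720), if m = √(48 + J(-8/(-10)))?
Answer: -11901331/91812780 + 19*√43/27738 ≈ -0.12513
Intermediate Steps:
J(u) = -5
m = √43 (m = √(48 - 5) = √43 ≈ 6.5574)
t(O) = (45 + O)/(7 + O)
t(m)/(-9246) + 4954/(-39720) = ((45 + √43)/(7 + √43))/(-9246) + 4954/(-39720) = ((45 + √43)/(7 + √43))*(-1/9246) + 4954*(-1/39720) = -(45 + √43)/(9246*(7 + √43)) - 2477/19860 = -2477/19860 - (45 + √43)/(9246*(7 + √43))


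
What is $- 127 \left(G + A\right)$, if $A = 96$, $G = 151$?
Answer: $-31369$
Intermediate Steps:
$- 127 \left(G + A\right) = - 127 \left(151 + 96\right) = \left(-127\right) 247 = -31369$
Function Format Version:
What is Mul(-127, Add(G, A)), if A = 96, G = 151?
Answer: -31369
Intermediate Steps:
Mul(-127, Add(G, A)) = Mul(-127, Add(151, 96)) = Mul(-127, 247) = -31369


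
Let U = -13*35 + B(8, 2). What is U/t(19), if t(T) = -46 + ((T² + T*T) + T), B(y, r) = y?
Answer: -447/695 ≈ -0.64317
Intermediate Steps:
t(T) = -46 + T + 2*T² (t(T) = -46 + ((T² + T²) + T) = -46 + (2*T² + T) = -46 + (T + 2*T²) = -46 + T + 2*T²)
U = -447 (U = -13*35 + 8 = -455 + 8 = -447)
U/t(19) = -447/(-46 + 19 + 2*19²) = -447/(-46 + 19 + 2*361) = -447/(-46 + 19 + 722) = -447/695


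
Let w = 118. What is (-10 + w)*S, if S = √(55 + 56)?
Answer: 108*√111 ≈ 1137.9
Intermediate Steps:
S = √111 ≈ 10.536
(-10 + w)*S = (-10 + 118)*√111 = 108*√111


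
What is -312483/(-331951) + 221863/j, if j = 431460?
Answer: 208471559893/143223578460 ≈ 1.4556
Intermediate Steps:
-312483/(-331951) + 221863/j = -312483/(-331951) + 221863/431460 = -312483*(-1/331951) + 221863*(1/431460) = 312483/331951 + 221863/431460 = 208471559893/143223578460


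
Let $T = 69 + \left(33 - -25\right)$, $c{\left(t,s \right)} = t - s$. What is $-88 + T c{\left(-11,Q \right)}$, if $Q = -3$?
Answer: $-1104$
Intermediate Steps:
$T = 127$ ($T = 69 + \left(33 + 25\right) = 69 + 58 = 127$)
$-88 + T c{\left(-11,Q \right)} = -88 + 127 \left(-11 - -3\right) = -88 + 127 \left(-11 + 3\right) = -88 + 127 \left(-8\right) = -88 - 1016 = -1104$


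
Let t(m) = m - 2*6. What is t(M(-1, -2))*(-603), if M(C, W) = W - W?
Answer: 7236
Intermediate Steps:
M(C, W) = 0
t(m) = -12 + m (t(m) = m - 12 = -12 + m)
t(M(-1, -2))*(-603) = (-12 + 0)*(-603) = -12*(-603) = 7236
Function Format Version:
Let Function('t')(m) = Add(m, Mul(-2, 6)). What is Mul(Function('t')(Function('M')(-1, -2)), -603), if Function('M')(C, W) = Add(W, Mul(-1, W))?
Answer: 7236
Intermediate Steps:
Function('M')(C, W) = 0
Function('t')(m) = Add(-12, m) (Function('t')(m) = Add(m, -12) = Add(-12, m))
Mul(Function('t')(Function('M')(-1, -2)), -603) = Mul(Add(-12, 0), -603) = Mul(-12, -603) = 7236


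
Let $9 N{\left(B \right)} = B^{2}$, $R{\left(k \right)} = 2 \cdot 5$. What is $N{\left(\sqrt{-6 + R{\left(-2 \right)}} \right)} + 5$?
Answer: $\frac{49}{9} \approx 5.4444$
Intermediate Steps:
$R{\left(k \right)} = 10$
$N{\left(B \right)} = \frac{B^{2}}{9}$
$N{\left(\sqrt{-6 + R{\left(-2 \right)}} \right)} + 5 = \frac{\left(\sqrt{-6 + 10}\right)^{2}}{9} + 5 = \frac{\left(\sqrt{4}\right)^{2}}{9} + 5 = \frac{2^{2}}{9} + 5 = \frac{1}{9} \cdot 4 + 5 = \frac{4}{9} + 5 = \frac{49}{9}$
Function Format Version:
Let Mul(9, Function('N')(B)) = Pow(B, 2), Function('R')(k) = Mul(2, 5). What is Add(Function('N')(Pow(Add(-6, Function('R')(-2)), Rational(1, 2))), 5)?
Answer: Rational(49, 9) ≈ 5.4444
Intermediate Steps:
Function('R')(k) = 10
Function('N')(B) = Mul(Rational(1, 9), Pow(B, 2))
Add(Function('N')(Pow(Add(-6, Function('R')(-2)), Rational(1, 2))), 5) = Add(Mul(Rational(1, 9), Pow(Pow(Add(-6, 10), Rational(1, 2)), 2)), 5) = Add(Mul(Rational(1, 9), Pow(Pow(4, Rational(1, 2)), 2)), 5) = Add(Mul(Rational(1, 9), Pow(2, 2)), 5) = Add(Mul(Rational(1, 9), 4), 5) = Add(Rational(4, 9), 5) = Rational(49, 9)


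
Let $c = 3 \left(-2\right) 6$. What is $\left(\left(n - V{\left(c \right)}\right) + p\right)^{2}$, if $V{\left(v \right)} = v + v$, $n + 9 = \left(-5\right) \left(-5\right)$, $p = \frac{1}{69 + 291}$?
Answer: $\frac{1003685761}{129600} \approx 7744.5$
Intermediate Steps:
$c = -36$ ($c = \left(-6\right) 6 = -36$)
$p = \frac{1}{360} \approx 0.0027778$
$n = 16$ ($n = -9 - -25 = -9 + 25 = 16$)
$V{\left(v \right)} = 2 v$
$\left(\left(n - V{\left(c \right)}\right) + p\right)^{2} = \left(\left(16 - 2 \left(-36\right)\right) + \frac{1}{360}\right)^{2} = \left(\left(16 - -72\right) + \frac{1}{360}\right)^{2} = \left(\left(16 + 72\right) + \frac{1}{360}\right)^{2} = \left(88 + \frac{1}{360}\right)^{2} = \left(\frac{31681}{360}\right)^{2} = \frac{1003685761}{129600}$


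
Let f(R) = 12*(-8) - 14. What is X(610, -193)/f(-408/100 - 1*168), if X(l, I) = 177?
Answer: -177/110 ≈ -1.6091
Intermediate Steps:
f(R) = -110 (f(R) = -96 - 14 = -110)
X(610, -193)/f(-408/100 - 1*168) = 177/(-110) = 177*(-1/110) = -177/110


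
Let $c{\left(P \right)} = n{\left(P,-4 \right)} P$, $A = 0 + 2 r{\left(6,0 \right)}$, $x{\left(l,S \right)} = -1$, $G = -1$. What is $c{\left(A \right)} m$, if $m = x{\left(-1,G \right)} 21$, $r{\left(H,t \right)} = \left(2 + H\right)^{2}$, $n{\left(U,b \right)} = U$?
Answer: $-344064$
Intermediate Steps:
$A = 128$ ($A = 0 + 2 \left(2 + 6\right)^{2} = 0 + 2 \cdot 8^{2} = 0 + 2 \cdot 64 = 0 + 128 = 128$)
$c{\left(P \right)} = P^{2}$ ($c{\left(P \right)} = P P = P^{2}$)
$m = -21$ ($m = \left(-1\right) 21 = -21$)
$c{\left(A \right)} m = 128^{2} \left(-21\right) = 16384 \left(-21\right) = -344064$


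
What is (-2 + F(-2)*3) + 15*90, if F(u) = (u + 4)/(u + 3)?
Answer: 1354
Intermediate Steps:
F(u) = (4 + u)/(3 + u)
(-2 + F(-2)*3) + 15*90 = (-2 + ((4 - 2)/(3 - 2))*3) + 15*90 = (-2 + (2/1)*3) + 1350 = (-2 + (1*2)*3) + 1350 = (-2 + 2*3) + 1350 = (-2 + 6) + 1350 = 4 + 1350 = 1354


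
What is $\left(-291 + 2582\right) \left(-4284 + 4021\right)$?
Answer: $-602533$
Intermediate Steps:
$\left(-291 + 2582\right) \left(-4284 + 4021\right) = 2291 \left(-263\right) = -602533$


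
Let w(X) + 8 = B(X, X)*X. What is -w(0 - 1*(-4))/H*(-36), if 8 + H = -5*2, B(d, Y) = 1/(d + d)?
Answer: 15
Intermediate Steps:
B(d, Y) = 1/(2*d)
H = -18 (H = -8 - 5*2 = -8 - 10 = -18)
w(X) = -15/2 (w(X) = -8 + (1/(2*X))*X = -8 + 1/2 = -15/2)
-w(0 - 1*(-4))/H*(-36) = -(-15/2/(-18))*(-36) = -(-15/2*(-1/18))*(-36) = -5*(-36)/12 = -1*(-15) = 15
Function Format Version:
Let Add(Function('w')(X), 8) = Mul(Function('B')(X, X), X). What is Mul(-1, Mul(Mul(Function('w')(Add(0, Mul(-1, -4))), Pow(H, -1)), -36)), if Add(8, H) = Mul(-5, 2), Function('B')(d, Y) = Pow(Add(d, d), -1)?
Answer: 15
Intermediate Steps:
Function('B')(d, Y) = Mul(Rational(1, 2), Pow(d, -1)) (Function('B')(d, Y) = Pow(Mul(2, d), -1) = Mul(Rational(1, 2), Pow(d, -1)))
H = -18 (H = Add(-8, Mul(-5, 2)) = Add(-8, -10) = -18)
Function('w')(X) = Rational(-15, 2) (Function('w')(X) = Add(-8, Mul(Mul(Rational(1, 2), Pow(X, -1)), X)) = Add(-8, Rational(1, 2)) = Rational(-15, 2))
Mul(-1, Mul(Mul(Function('w')(Add(0, Mul(-1, -4))), Pow(H, -1)), -36)) = Mul(-1, Mul(Mul(Rational(-15, 2), Pow(-18, -1)), -36)) = Mul(-1, Mul(Mul(Rational(-15, 2), Rational(-1, 18)), -36)) = Mul(-1, Mul(Rational(5, 12), -36)) = Mul(-1, -15) = 15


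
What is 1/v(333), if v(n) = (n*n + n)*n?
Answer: 1/37036926 ≈ 2.7000e-8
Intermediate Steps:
v(n) = n*(n + n²) (v(n) = (n² + n)*n = (n + n²)*n = n*(n + n²))
1/v(333) = 1/(333²*(1 + 333)) = 1/(110889*334) = 1/37036926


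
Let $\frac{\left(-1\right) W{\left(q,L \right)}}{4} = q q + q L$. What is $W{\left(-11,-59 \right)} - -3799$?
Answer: $719$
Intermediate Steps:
$W{\left(q,L \right)} = - 4 q^{2} - 4 L q$ ($W{\left(q,L \right)} = - 4 \left(q q + q L\right) = - 4 \left(q^{2} + L q\right) = - 4 q^{2} - 4 L q$)
$W{\left(-11,-59 \right)} - -3799 = \left(-4\right) \left(-11\right) \left(-59 - 11\right) - -3799 = \left(-4\right) \left(-11\right) \left(-70\right) + 3799 = -3080 + 3799 = 719$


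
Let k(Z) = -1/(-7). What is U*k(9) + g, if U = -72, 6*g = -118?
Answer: -629/21 ≈ -29.952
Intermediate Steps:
g = -59/3 (g = (⅙)*(-118) = -59/3 ≈ -19.667)
k(Z) = ⅐ (k(Z) = -1*(-⅐) = ⅐)
U*k(9) + g = -72*⅐ - 59/3 = -72/7 - 59/3 = -629/21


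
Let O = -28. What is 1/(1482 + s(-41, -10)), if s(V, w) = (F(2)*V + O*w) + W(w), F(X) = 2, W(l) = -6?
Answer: 1/1674 ≈ 0.00059737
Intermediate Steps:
s(V, w) = -6 - 28*w + 2*V (s(V, w) = (2*V - 28*w) - 6 = (-28*w + 2*V) - 6 = -6 - 28*w + 2*V)
1/(1482 + s(-41, -10)) = 1/(1482 + (-6 - 28*(-10) + 2*(-41))) = 1/(1482 + (-6 + 280 - 82)) = 1/(1482 + 192) = 1/1674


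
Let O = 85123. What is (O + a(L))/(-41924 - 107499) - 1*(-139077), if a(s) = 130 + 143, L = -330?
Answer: 20781217175/149423 ≈ 1.3908e+5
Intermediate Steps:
a(s) = 273
(O + a(L))/(-41924 - 107499) - 1*(-139077) = (85123 + 273)/(-41924 - 107499) - 1*(-139077) = 85396/(-149423) + 139077 = 85396*(-1/149423) + 139077 = -85396/149423 + 139077 = 20781217175/149423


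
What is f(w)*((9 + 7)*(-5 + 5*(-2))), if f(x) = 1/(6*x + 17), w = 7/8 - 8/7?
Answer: -6720/431 ≈ -15.592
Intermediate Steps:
w = -15/56 (w = 7*(⅛) - 8*⅐ = 7/8 - 8/7 = -15/56 ≈ -0.26786)
f(x) = 1/(17 + 6*x)
f(w)*((9 + 7)*(-5 + 5*(-2))) = ((9 + 7)*(-5 + 5*(-2)))/(17 + 6*(-15/56)) = (16*(-5 - 10))/(17 - 45/28) = (16*(-15))/(431/28) = (28/431)*(-240) = -6720/431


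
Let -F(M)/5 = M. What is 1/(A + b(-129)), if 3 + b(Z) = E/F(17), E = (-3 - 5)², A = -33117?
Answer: -85/2815264 ≈ -3.0193e-5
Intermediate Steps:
F(M) = -5*M
E = 64 (E = (-8)² = 64)
b(Z) = -319/85 (b(Z) = -3 + 64/((-5*17)) = -3 + 64/(-85) = -3 + 64*(-1/85) = -3 - 64/85 = -319/85)
1/(A + b(-129)) = 1/(-33117 - 319/85) = 1/(-2815264/85) = -85/2815264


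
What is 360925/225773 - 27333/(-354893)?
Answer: 134260809434/80125257289 ≈ 1.6756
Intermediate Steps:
360925/225773 - 27333/(-354893) = 360925*(1/225773) - 27333*(-1/354893) = 360925/225773 + 27333/354893 = 134260809434/80125257289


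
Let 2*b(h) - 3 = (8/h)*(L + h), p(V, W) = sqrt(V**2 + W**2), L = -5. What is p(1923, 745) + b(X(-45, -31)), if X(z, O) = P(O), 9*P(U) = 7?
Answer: -283/14 + sqrt(4252954) ≈ 2042.1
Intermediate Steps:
P(U) = 7/9 (P(U) = (1/9)*7 = 7/9)
X(z, O) = 7/9
b(h) = 3/2 + 4*(-5 + h)/h (b(h) = 3/2 + ((8/h)*(-5 + h))/2 = 3/2 + (8*(-5 + h)/h)/2 = 3/2 + 4*(-5 + h)/h)
p(1923, 745) + b(X(-45, -31)) = sqrt(1923**2 + 745**2) + (11/2 - 20/7/9) = sqrt(3697929 + 555025) + (11/2 - 20*9/7) = sqrt(4252954) + (11/2 - 180/7) = sqrt(4252954) - 283/14 = -283/14 + sqrt(4252954)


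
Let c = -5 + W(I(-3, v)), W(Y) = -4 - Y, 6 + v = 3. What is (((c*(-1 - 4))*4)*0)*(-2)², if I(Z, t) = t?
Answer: 0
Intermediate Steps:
v = -3 (v = -6 + 3 = -3)
c = -6 (c = -5 + (-4 - 1*(-3)) = -5 + (-4 + 3) = -5 - 1 = -6)
(((c*(-1 - 4))*4)*0)*(-2)² = ((-6*(-1 - 4)*4)*0)*(-2)² = ((-6*(-5)*4)*0)*4 = ((30*4)*0)*4 = (120*0)*4 = 0*4 = 0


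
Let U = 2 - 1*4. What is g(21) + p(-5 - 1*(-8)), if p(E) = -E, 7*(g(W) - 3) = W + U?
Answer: 19/7 ≈ 2.7143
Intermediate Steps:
U = -2 (U = 2 - 4 = -2)
g(W) = 19/7 + W/7 (g(W) = 3 + (W - 2)/7 = 3 + (-2 + W)/7 = 3 + (-2/7 + W/7) = 19/7 + W/7)
g(21) + p(-5 - 1*(-8)) = (19/7 + (⅐)*21) - (-5 - 1*(-8)) = (19/7 + 3) - (-5 + 8) = 40/7 - 1*3 = 40/7 - 3 = 19/7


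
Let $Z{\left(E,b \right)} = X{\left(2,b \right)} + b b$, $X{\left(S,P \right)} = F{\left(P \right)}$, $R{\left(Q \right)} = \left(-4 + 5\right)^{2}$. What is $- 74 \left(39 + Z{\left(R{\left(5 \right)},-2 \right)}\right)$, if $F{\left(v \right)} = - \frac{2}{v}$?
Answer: $-3256$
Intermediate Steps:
$R{\left(Q \right)} = 1$ ($R{\left(Q \right)} = 1^{2} = 1$)
$X{\left(S,P \right)} = - \frac{2}{P}$
$Z{\left(E,b \right)} = b^{2} - \frac{2}{b}$ ($Z{\left(E,b \right)} = - \frac{2}{b} + b b = - \frac{2}{b} + b^{2} = b^{2} - \frac{2}{b}$)
$- 74 \left(39 + Z{\left(R{\left(5 \right)},-2 \right)}\right) = - 74 \left(39 + \frac{-2 + \left(-2\right)^{3}}{-2}\right) = - 74 \left(39 - \frac{-2 - 8}{2}\right) = - 74 \left(39 - -5\right) = - 74 \left(39 + 5\right) = \left(-74\right) 44 = -3256$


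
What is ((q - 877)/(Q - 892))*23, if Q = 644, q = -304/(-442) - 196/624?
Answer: 53470699/657696 ≈ 81.300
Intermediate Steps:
q = 991/2652 (q = -304*(-1/442) - 196*1/624 = 152/221 - 49/156 = 991/2652 ≈ 0.37368)
((q - 877)/(Q - 892))*23 = ((991/2652 - 877)/(644 - 892))*23 = -2324813/2652/(-248)*23 = -2324813/2652*(-1/248)*23 = (2324813/657696)*23 = 53470699/657696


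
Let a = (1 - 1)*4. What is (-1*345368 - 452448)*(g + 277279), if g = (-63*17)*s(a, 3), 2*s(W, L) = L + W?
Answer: -219935931260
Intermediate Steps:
a = 0 (a = 0*4 = 0)
s(W, L) = L/2 + W/2 (s(W, L) = (L + W)/2 = L/2 + W/2)
g = -3213/2 (g = (-63*17)*((½)*3 + (½)*0) = -1071*(3/2 + 0) = -1071*3/2 = -3213/2 ≈ -1606.5)
(-1*345368 - 452448)*(g + 277279) = (-1*345368 - 452448)*(-3213/2 + 277279) = (-345368 - 452448)*(551345/2) = -797816*551345/2 = -219935931260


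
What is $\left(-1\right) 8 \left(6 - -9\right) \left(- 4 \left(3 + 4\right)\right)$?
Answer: $3360$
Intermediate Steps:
$\left(-1\right) 8 \left(6 - -9\right) \left(- 4 \left(3 + 4\right)\right) = - 8 \left(6 + 9\right) \left(\left(-4\right) 7\right) = \left(-8\right) 15 \left(-28\right) = \left(-120\right) \left(-28\right) = 3360$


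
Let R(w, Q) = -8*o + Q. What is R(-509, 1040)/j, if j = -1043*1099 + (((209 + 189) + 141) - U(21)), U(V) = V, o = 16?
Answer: -304/381913 ≈ -0.00079599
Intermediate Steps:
R(w, Q) = -128 + Q (R(w, Q) = -8*16 + Q = -128 + Q)
j = -1145739 (j = -1043*1099 + (((209 + 189) + 141) - 1*21) = -1146257 + ((398 + 141) - 21) = -1146257 + (539 - 21) = -1146257 + 518 = -1145739)
R(-509, 1040)/j = (-128 + 1040)/(-1145739) = 912*(-1/1145739) = -304/381913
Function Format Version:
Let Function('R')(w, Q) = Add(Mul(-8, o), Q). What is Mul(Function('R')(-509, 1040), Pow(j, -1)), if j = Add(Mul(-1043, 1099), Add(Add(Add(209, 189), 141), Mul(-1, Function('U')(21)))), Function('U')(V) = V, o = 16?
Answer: Rational(-304, 381913) ≈ -0.00079599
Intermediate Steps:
Function('R')(w, Q) = Add(-128, Q) (Function('R')(w, Q) = Add(Mul(-8, 16), Q) = Add(-128, Q))
j = -1145739 (j = Add(Mul(-1043, 1099), Add(Add(Add(209, 189), 141), Mul(-1, 21))) = Add(-1146257, Add(Add(398, 141), -21)) = Add(-1146257, Add(539, -21)) = Add(-1146257, 518) = -1145739)
Mul(Function('R')(-509, 1040), Pow(j, -1)) = Mul(Add(-128, 1040), Pow(-1145739, -1)) = Mul(912, Rational(-1, 1145739)) = Rational(-304, 381913)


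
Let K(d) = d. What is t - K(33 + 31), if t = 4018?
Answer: 3954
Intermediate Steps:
t - K(33 + 31) = 4018 - (33 + 31) = 4018 - 1*64 = 4018 - 64 = 3954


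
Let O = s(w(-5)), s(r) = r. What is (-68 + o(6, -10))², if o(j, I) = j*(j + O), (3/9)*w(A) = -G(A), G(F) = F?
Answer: 3364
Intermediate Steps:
w(A) = -3*A (w(A) = 3*(-A) = -3*A)
O = 15 (O = -3*(-5) = 15)
o(j, I) = j*(15 + j) (o(j, I) = j*(j + 15) = j*(15 + j))
(-68 + o(6, -10))² = (-68 + 6*(15 + 6))² = (-68 + 6*21)² = (-68 + 126)² = 58² = 3364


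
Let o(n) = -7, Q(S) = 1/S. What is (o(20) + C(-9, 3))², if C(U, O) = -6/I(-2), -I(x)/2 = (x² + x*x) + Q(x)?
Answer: 1089/25 ≈ 43.560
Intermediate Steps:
I(x) = -4*x² - 2/x (I(x) = -2*((x² + x*x) + 1/x) = -2*((x² + x²) + 1/x) = -2*(2*x² + 1/x) = -2*(1/x + 2*x²) = -4*x² - 2/x)
C(U, O) = ⅖ (C(U, O) = -6*(-1/(-1 - 2*(-2)³)) = -6*(-1/(-1 - 2*(-8))) = -6*(-1/(-1 + 16)) = -6/(2*(-½)*15) = -6/(-15) = -6*(-1/15) = ⅖)
(o(20) + C(-9, 3))² = (-7 + ⅖)² = (-33/5)² = 1089/25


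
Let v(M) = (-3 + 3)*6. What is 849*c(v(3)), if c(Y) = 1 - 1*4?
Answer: -2547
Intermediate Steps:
v(M) = 0 (v(M) = 0*6 = 0)
c(Y) = -3 (c(Y) = 1 - 4 = -3)
849*c(v(3)) = 849*(-3) = -2547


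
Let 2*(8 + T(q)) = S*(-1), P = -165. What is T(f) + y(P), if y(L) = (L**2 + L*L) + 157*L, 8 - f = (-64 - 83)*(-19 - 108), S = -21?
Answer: 57095/2 ≈ 28548.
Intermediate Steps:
f = -18661 (f = 8 - (-64 - 83)*(-19 - 108) = 8 - (-147)*(-127) = 8 - 1*18669 = 8 - 18669 = -18661)
T(q) = 5/2 (T(q) = -8 + (-21*(-1))/2 = -8 + (1/2)*21 = -8 + 21/2 = 5/2)
y(L) = 2*L**2 + 157*L (y(L) = (L**2 + L**2) + 157*L = 2*L**2 + 157*L)
T(f) + y(P) = 5/2 - 165*(157 + 2*(-165)) = 5/2 - 165*(157 - 330) = 5/2 - 165*(-173) = 5/2 + 28545 = 57095/2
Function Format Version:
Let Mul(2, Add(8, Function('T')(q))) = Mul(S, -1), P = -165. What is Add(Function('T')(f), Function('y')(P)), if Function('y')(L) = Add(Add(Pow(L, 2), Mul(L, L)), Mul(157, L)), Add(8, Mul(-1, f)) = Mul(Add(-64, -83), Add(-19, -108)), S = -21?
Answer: Rational(57095, 2) ≈ 28548.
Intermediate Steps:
f = -18661 (f = Add(8, Mul(-1, Mul(Add(-64, -83), Add(-19, -108)))) = Add(8, Mul(-1, Mul(-147, -127))) = Add(8, Mul(-1, 18669)) = Add(8, -18669) = -18661)
Function('T')(q) = Rational(5, 2) (Function('T')(q) = Add(-8, Mul(Rational(1, 2), Mul(-21, -1))) = Add(-8, Mul(Rational(1, 2), 21)) = Add(-8, Rational(21, 2)) = Rational(5, 2))
Function('y')(L) = Add(Mul(2, Pow(L, 2)), Mul(157, L)) (Function('y')(L) = Add(Add(Pow(L, 2), Pow(L, 2)), Mul(157, L)) = Add(Mul(2, Pow(L, 2)), Mul(157, L)))
Add(Function('T')(f), Function('y')(P)) = Add(Rational(5, 2), Mul(-165, Add(157, Mul(2, -165)))) = Add(Rational(5, 2), Mul(-165, Add(157, -330))) = Add(Rational(5, 2), Mul(-165, -173)) = Add(Rational(5, 2), 28545) = Rational(57095, 2)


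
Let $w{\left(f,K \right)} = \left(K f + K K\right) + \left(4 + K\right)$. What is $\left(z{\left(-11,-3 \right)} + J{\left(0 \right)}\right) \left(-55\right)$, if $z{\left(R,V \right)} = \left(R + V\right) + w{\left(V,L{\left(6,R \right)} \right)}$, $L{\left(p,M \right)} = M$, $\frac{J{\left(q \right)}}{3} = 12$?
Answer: $-9295$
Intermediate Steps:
$J{\left(q \right)} = 36$ ($J{\left(q \right)} = 3 \cdot 12 = 36$)
$w{\left(f,K \right)} = 4 + K + K^{2} + K f$ ($w{\left(f,K \right)} = \left(K f + K^{2}\right) + \left(4 + K\right) = \left(K^{2} + K f\right) + \left(4 + K\right) = 4 + K + K^{2} + K f$)
$z{\left(R,V \right)} = 4 + V + R^{2} + 2 R + R V$ ($z{\left(R,V \right)} = \left(R + V\right) + \left(4 + R + R^{2} + R V\right) = 4 + V + R^{2} + 2 R + R V$)
$\left(z{\left(-11,-3 \right)} + J{\left(0 \right)}\right) \left(-55\right) = \left(\left(4 - 3 + \left(-11\right)^{2} + 2 \left(-11\right) - -33\right) + 36\right) \left(-55\right) = \left(\left(4 - 3 + 121 - 22 + 33\right) + 36\right) \left(-55\right) = \left(133 + 36\right) \left(-55\right) = 169 \left(-55\right) = -9295$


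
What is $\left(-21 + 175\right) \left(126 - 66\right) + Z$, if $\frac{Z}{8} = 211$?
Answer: $10928$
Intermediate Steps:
$Z = 1688$ ($Z = 8 \cdot 211 = 1688$)
$\left(-21 + 175\right) \left(126 - 66\right) + Z = \left(-21 + 175\right) \left(126 - 66\right) + 1688 = 154 \cdot 60 + 1688 = 9240 + 1688 = 10928$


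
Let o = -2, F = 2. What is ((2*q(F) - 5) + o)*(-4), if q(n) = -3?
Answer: 52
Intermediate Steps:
((2*q(F) - 5) + o)*(-4) = ((2*(-3) - 5) - 2)*(-4) = ((-6 - 5) - 2)*(-4) = (-11 - 2)*(-4) = -13*(-4) = 52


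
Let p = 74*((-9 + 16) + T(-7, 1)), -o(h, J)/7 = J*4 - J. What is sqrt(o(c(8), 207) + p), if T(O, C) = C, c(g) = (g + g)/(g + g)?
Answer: I*sqrt(3755) ≈ 61.278*I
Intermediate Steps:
c(g) = 1 (c(g) = (2*g)/((2*g)) = (2*g)*(1/(2*g)) = 1)
o(h, J) = -21*J (o(h, J) = -7*(J*4 - J) = -7*(4*J - J) = -21*J)
p = 592 (p = 74*((-9 + 16) + 1) = 74*(7 + 1) = 74*8 = 592)
sqrt(o(c(8), 207) + p) = sqrt(-21*207 + 592) = sqrt(-4347 + 592) = sqrt(-3755) = I*sqrt(3755)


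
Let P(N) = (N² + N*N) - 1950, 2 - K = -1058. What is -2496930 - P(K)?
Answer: -4742180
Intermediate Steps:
K = 1060 (K = 2 - 1*(-1058) = 2 + 1058 = 1060)
P(N) = -1950 + 2*N² (P(N) = (N² + N²) - 1950 = 2*N² - 1950 = -1950 + 2*N²)
-2496930 - P(K) = -2496930 - (-1950 + 2*1060²) = -2496930 - (-1950 + 2*1123600) = -2496930 - (-1950 + 2247200) = -2496930 - 1*2245250 = -2496930 - 2245250 = -4742180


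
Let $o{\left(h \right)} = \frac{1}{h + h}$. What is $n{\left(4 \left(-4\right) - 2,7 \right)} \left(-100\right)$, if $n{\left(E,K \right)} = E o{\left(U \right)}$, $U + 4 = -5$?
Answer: $-100$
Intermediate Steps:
$U = -9$ ($U = -4 - 5 = -9$)
$o{\left(h \right)} = \frac{1}{2 h}$
$n{\left(E,K \right)} = - \frac{E}{18}$ ($n{\left(E,K \right)} = E \frac{1}{2 \left(-9\right)} = E \frac{1}{2} \left(- \frac{1}{9}\right) = E \left(- \frac{1}{18}\right) = - \frac{E}{18}$)
$n{\left(4 \left(-4\right) - 2,7 \right)} \left(-100\right) = - \frac{4 \left(-4\right) - 2}{18} \left(-100\right) = - \frac{-16 - 2}{18} \left(-100\right) = \left(- \frac{1}{18}\right) \left(-18\right) \left(-100\right) = 1 \left(-100\right) = -100$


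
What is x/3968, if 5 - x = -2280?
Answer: 2285/3968 ≈ 0.57586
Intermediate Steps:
x = 2285 (x = 5 - 1*(-2280) = 5 + 2280 = 2285)
x/3968 = 2285/3968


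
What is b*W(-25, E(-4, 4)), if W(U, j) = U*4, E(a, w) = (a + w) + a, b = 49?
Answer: -4900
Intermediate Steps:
E(a, w) = w + 2*a
W(U, j) = 4*U
b*W(-25, E(-4, 4)) = 49*(4*(-25)) = 49*(-100) = -4900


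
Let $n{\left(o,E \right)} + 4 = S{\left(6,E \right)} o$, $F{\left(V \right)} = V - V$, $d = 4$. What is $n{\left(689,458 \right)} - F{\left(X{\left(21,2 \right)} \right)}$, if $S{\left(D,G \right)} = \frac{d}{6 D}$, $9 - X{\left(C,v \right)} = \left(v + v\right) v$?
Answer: $\frac{653}{9} \approx 72.556$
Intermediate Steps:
$X{\left(C,v \right)} = 9 - 2 v^{2}$ ($X{\left(C,v \right)} = 9 - \left(v + v\right) v = 9 - 2 v v = 9 - 2 v^{2}$)
$S{\left(D,G \right)} = \frac{2}{3 D}$ ($S{\left(D,G \right)} = \frac{4}{6 D} = 4 \frac{1}{6 D} = \frac{2}{3 D}$)
$F{\left(V \right)} = 0$
$n{\left(o,E \right)} = -4 + \frac{o}{9}$ ($n{\left(o,E \right)} = -4 + \frac{2}{3 \cdot 6} o = -4 + \frac{2}{3} \cdot \frac{1}{6} o = -4 + \frac{o}{9}$)
$n{\left(689,458 \right)} - F{\left(X{\left(21,2 \right)} \right)} = \left(-4 + \frac{1}{9} \cdot 689\right) - 0 = \left(-4 + \frac{689}{9}\right) + 0 = \frac{653}{9} + 0 = \frac{653}{9}$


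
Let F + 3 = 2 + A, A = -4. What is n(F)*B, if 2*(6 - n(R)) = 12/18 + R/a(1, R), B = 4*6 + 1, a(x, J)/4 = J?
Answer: 3325/24 ≈ 138.54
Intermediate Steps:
a(x, J) = 4*J
F = -5 (F = -3 + (2 - 4) = -3 - 2 = -5)
B = 25 (B = 24 + 1 = 25)
n(R) = 133/24 (n(R) = 6 - (12/18 + R/((4*R)))/2 = 6 - (12*(1/18) + R*(1/(4*R)))/2 = 6 - (2/3 + 1/4)/2 = 6 - 1/2*11/12 = 6 - 11/24 = 133/24)
n(F)*B = (133/24)*25 = 3325/24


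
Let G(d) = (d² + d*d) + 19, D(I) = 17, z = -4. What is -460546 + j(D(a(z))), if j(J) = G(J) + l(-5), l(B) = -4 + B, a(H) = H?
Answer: -459958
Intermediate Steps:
G(d) = 19 + 2*d² (G(d) = (d² + d²) + 19 = 2*d² + 19 = 19 + 2*d²)
j(J) = 10 + 2*J² (j(J) = (19 + 2*J²) + (-4 - 5) = (19 + 2*J²) - 9 = 10 + 2*J²)
-460546 + j(D(a(z))) = -460546 + (10 + 2*17²) = -460546 + (10 + 2*289) = -460546 + (10 + 578) = -460546 + 588 = -459958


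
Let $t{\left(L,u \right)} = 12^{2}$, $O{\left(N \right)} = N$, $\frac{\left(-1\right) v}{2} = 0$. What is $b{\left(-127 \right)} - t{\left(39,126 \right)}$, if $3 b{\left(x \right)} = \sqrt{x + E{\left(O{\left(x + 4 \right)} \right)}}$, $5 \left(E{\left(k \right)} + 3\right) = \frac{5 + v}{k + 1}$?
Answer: $-144 + \frac{i \sqrt{1935042}}{366} \approx -144.0 + 3.8007 i$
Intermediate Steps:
$v = 0$ ($v = \left(-2\right) 0 = 0$)
$t{\left(L,u \right)} = 144$
$E{\left(k \right)} = -3 + \frac{1}{1 + k}$ ($E{\left(k \right)} = -3 + \frac{\left(5 + 0\right) \frac{1}{k + 1}}{5} = -3 + \frac{5 \frac{1}{1 + k}}{5} = -3 + \frac{1}{1 + k}$)
$b{\left(x \right)} = \frac{\sqrt{x + \frac{-14 - 3 x}{5 + x}}}{3}$ ($b{\left(x \right)} = \frac{\sqrt{x + \frac{-2 - 3 \left(x + 4\right)}{1 + \left(x + 4\right)}}}{3} = \frac{\sqrt{x + \frac{-2 - 3 \left(4 + x\right)}{1 + \left(4 + x\right)}}}{3} = \frac{\sqrt{x + \frac{-2 - \left(12 + 3 x\right)}{5 + x}}}{3} = \frac{\sqrt{x + \frac{-14 - 3 x}{5 + x}}}{3}$)
$b{\left(-127 \right)} - t{\left(39,126 \right)} = \frac{\sqrt{\frac{-14 + \left(-127\right)^{2} + 2 \left(-127\right)}{5 - 127}}}{3} - 144 = \frac{\sqrt{\frac{-14 + 16129 - 254}{-122}}}{3} - 144 = \frac{\sqrt{\left(- \frac{1}{122}\right) 15861}}{3} - 144 = \frac{\sqrt{- \frac{15861}{122}}}{3} - 144 = \frac{\frac{1}{122} i \sqrt{1935042}}{3} - 144 = \frac{i \sqrt{1935042}}{366} - 144 = -144 + \frac{i \sqrt{1935042}}{366}$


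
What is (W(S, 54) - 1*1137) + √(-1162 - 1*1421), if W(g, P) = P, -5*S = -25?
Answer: -1083 + 3*I*√287 ≈ -1083.0 + 50.823*I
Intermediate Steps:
S = 5 (S = -⅕*(-25) = 5)
(W(S, 54) - 1*1137) + √(-1162 - 1*1421) = (54 - 1*1137) + √(-1162 - 1*1421) = (54 - 1137) + √(-1162 - 1421) = -1083 + √(-2583) = -1083 + 3*I*√287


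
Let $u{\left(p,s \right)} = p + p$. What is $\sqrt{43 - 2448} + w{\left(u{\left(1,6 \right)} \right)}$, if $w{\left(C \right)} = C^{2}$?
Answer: $4 + i \sqrt{2405} \approx 4.0 + 49.041 i$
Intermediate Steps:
$u{\left(p,s \right)} = 2 p$
$\sqrt{43 - 2448} + w{\left(u{\left(1,6 \right)} \right)} = \sqrt{43 - 2448} + \left(2 \cdot 1\right)^{2} = \sqrt{-2405} + 2^{2} = i \sqrt{2405} + 4 = 4 + i \sqrt{2405}$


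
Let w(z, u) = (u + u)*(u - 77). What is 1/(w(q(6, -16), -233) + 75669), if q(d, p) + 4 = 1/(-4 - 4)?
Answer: 1/220129 ≈ 4.5428e-6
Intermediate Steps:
q(d, p) = -33/8 (q(d, p) = -4 + 1/(-4 - 4) = -4 + 1/(-8) = -4 - 1/8 = -33/8)
w(z, u) = 2*u*(-77 + u) (w(z, u) = (2*u)*(-77 + u) = 2*u*(-77 + u))
1/(w(q(6, -16), -233) + 75669) = 1/(2*(-233)*(-77 - 233) + 75669) = 1/(2*(-233)*(-310) + 75669) = 1/(144460 + 75669) = 1/220129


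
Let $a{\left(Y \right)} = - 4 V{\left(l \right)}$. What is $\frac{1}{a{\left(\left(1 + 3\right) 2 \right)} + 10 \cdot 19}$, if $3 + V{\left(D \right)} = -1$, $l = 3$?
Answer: $\frac{1}{206} \approx 0.0048544$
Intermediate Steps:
$V{\left(D \right)} = -4$ ($V{\left(D \right)} = -3 - 1 = -4$)
$a{\left(Y \right)} = 16$ ($a{\left(Y \right)} = \left(-4\right) \left(-4\right) = 16$)
$\frac{1}{a{\left(\left(1 + 3\right) 2 \right)} + 10 \cdot 19} = \frac{1}{16 + 10 \cdot 19} = \frac{1}{16 + 190} = \frac{1}{206}$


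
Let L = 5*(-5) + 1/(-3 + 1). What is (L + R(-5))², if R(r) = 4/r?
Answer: 69169/100 ≈ 691.69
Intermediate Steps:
L = -51/2 (L = -25 + 1/(-2) = -25 - ½ = -51/2 ≈ -25.500)
(L + R(-5))² = (-51/2 + 4/(-5))² = (-51/2 + 4*(-⅕))² = (-51/2 - ⅘)² = (-263/10)² = 69169/100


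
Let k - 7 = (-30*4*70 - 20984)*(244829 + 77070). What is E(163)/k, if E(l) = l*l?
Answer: -26569/9458680209 ≈ -2.8090e-6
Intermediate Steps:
k = -9458680209 (k = 7 + (-30*4*70 - 20984)*(244829 + 77070) = 7 + (-120*70 - 20984)*321899 = 7 + (-8400 - 20984)*321899 = 7 - 29384*321899 = 7 - 9458680216 = -9458680209)
E(l) = l²
E(163)/k = 163²/(-9458680209) = 26569*(-1/9458680209) = -26569/9458680209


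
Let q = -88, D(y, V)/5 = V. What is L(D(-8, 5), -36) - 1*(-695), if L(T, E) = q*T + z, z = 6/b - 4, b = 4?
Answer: -3015/2 ≈ -1507.5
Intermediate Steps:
D(y, V) = 5*V
z = -5/2 (z = 6/4 - 4 = (¼)*6 - 4 = 3/2 - 4 = -5/2 ≈ -2.5000)
L(T, E) = -5/2 - 88*T (L(T, E) = -88*T - 5/2 = -5/2 - 88*T)
L(D(-8, 5), -36) - 1*(-695) = (-5/2 - 440*5) - 1*(-695) = (-5/2 - 88*25) + 695 = (-5/2 - 2200) + 695 = -4405/2 + 695 = -3015/2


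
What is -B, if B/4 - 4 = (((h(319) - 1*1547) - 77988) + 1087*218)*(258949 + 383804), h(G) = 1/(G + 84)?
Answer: -163117069616776/403 ≈ -4.0476e+11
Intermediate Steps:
h(G) = 1/(84 + G)
B = 163117069616776/403 (B = 16 + 4*((((1/(84 + 319) - 1*1547) - 77988) + 1087*218)*(258949 + 383804)) = 16 + 4*((((1/403 - 1547) - 77988) + 236966)*642753) = 16 + 4*(((-623440/403 - 77988) + 236966)*642753) = 16 + 4*((-32052604/403 + 236966)*642753) = 16 + 4*((63444694/403)*642753) = 16 + 4*(40779267402582/403) = 16 + 163117069610328/403 = 163117069616776/403 ≈ 4.0476e+11)
-B = -1*163117069616776/403 = -163117069616776/403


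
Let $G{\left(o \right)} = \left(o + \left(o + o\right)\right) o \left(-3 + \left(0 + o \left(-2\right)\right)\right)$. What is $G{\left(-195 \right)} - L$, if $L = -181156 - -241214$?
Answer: $44086967$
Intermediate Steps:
$L = 60058$ ($L = -181156 + 241214 = 60058$)
$G{\left(o \right)} = 3 o^{2} \left(-3 - 2 o\right)$ ($G{\left(o \right)} = \left(o + 2 o\right) o \left(-3 + \left(0 - 2 o\right)\right) = 3 o o \left(-3 - 2 o\right) = 3 o^{2} \left(-3 - 2 o\right)$)
$G{\left(-195 \right)} - L = \left(-195\right)^{2} \left(-9 - -1170\right) - 60058 = 38025 \left(-9 + 1170\right) - 60058 = 38025 \cdot 1161 - 60058 = 44147025 - 60058 = 44086967$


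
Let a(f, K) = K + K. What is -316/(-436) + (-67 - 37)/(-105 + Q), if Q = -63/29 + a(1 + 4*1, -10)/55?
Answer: 790775/467392 ≈ 1.6919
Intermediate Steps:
a(f, K) = 2*K
Q = -809/319 (Q = -63/29 + (2*(-10))/55 = -63*1/29 - 20*1/55 = -63/29 - 4/11 = -809/319 ≈ -2.5360)
-316/(-436) + (-67 - 37)/(-105 + Q) = -316/(-436) + (-67 - 37)/(-105 - 809/319) = -316*(-1/436) - 104/(-34304/319) = 79/109 - 104*(-319/34304) = 79/109 + 4147/4288 = 790775/467392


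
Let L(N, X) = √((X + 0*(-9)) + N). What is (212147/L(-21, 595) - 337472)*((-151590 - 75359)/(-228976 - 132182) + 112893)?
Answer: -6879777936887648/180579 + 8649750201361321*√574/207304692 ≈ -3.7099e+10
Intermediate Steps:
L(N, X) = √(N + X) (L(N, X) = √((X + 0) + N) = √(X + N) = √(N + X))
(212147/L(-21, 595) - 337472)*((-151590 - 75359)/(-228976 - 132182) + 112893) = (212147/(√(-21 + 595)) - 337472)*((-151590 - 75359)/(-228976 - 132182) + 112893) = (212147/(√574) - 337472)*(-226949/(-361158) + 112893) = (212147*(√574/574) - 337472)*(-226949*(-1/361158) + 112893) = (212147*√574/574 - 337472)*(226949/361158 + 112893) = (-337472 + 212147*√574/574)*(40772437043/361158) = -6879777936887648/180579 + 8649750201361321*√574/207304692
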